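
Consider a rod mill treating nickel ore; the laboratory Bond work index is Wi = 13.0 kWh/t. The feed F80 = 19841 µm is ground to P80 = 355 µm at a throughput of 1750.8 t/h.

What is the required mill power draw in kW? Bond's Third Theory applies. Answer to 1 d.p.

W_Bond = 10·Wi·(1/√P₈₀ − 1/√F₈₀)
W = 10·13.0·(1/√355 − 1/√19841) = 10·13.0·(0.045975) = 5.9768 kWh/t
Mill draw = 5.9768 × 1750.8 = 10464.1 kW

P = 10464.1 kW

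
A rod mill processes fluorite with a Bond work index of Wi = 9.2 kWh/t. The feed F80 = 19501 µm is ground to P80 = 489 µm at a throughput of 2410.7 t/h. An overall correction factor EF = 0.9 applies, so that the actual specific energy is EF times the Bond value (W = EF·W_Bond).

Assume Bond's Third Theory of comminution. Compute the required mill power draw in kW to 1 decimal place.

W = 10 Wi (P80^-0.5 − F80^-0.5)
W = 10·9.2·(1/√489 − 1/√19501) = 10·9.2·(0.038061) = 3.5016 kWh/t
With EF = 0.9: W = 3.5016·0.9 = 3.1514 kWh/t
Power = W × throughput = 3.1514 kWh/t × 2410.7 t/h = 7597.1 kW

P = 7597.1 kW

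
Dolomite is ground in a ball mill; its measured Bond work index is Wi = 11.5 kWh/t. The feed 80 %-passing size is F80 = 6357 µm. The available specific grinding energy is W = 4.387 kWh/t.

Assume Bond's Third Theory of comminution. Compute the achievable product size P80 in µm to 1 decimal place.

P80 = 389.2 µm

W_Bond = 10·Wi·(1/√P₈₀ − 1/√F₈₀)
P80^(−½) = W/(10 Wi) + F80^(−½)
  = 4.3870/(10·11.5) + 1/√6357 = 0.038148 + 0.012542 = 0.050690
P80 = (1/0.050690)² = 19.7277² = 389.18 µm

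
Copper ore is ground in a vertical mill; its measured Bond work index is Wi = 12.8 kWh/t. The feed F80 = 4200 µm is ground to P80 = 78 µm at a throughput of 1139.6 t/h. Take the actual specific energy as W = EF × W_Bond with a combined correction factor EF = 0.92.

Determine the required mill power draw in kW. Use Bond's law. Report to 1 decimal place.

Bond:  W = 10 Wi (1/√P − 1/√F)
W = 10·12.8·(1/√78 − 1/√4200) = 10·12.8·(0.097797) = 12.5181 kWh/t
Apply correction: 12.5181 × 0.92 = 11.5166 kWh/t
Power = W × throughput = 11.5166 kWh/t × 1139.6 t/h = 13124.3 kW

P = 13124.3 kW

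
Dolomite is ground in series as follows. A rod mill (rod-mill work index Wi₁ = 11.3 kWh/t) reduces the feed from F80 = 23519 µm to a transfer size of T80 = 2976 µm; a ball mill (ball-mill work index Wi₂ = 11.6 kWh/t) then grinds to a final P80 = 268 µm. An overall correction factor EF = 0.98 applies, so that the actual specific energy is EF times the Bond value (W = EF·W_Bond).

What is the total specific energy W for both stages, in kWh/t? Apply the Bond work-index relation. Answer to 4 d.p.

W = 10 Wi (1/√P80 − 1/√F80)  [Bond]
Stage 1 (23519→2976 µm, Wi₁=11.3): W₁ = 10·11.3·(0.018331 − 0.006521) = 1.3346 kWh/t
Stage 2 (2976→268 µm, Wi₂=11.6): W₂ = 10·11.6·(0.061085 − 0.018331) = 4.9594 kWh/t
W = W₁ + W₂ = 1.3346 + 4.9594 = 6.2940 kWh/t
Corrected W = EF·W_Bond = 0.98·6.2940 = 6.1681 kWh/t

W = 6.1681 kWh/t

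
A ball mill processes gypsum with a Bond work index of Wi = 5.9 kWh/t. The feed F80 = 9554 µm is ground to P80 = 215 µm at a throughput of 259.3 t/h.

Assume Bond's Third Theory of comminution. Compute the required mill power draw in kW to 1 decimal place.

P = 886.8 kW

W = 10·Wi·(P80^(-½) − F80^(-½))
W = 10·5.9·(1/√215 − 1/√9554) = 10·5.9·(0.057969) = 3.4202 kWh/t
P_mill = W·ṁ = 3.4202·259.3 = 886.8 kW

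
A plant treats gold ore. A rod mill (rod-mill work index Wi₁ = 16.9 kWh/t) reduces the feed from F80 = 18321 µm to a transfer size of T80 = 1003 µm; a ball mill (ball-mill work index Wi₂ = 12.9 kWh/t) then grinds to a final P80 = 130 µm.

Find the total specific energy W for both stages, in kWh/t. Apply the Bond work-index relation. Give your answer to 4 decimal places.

Bond: W = 10·Wi·(1/√P80 − 1/√F80)
Stage 1 (18321→1003 µm, Wi₁=16.9): W₁ = 10·16.9·(0.031575 − 0.007388) = 4.0877 kWh/t
Stage 2 (1003→130 µm, Wi₂=12.9): W₂ = 10·12.9·(0.087706 − 0.031575) = 7.2408 kWh/t
W = W₁ + W₂ = 4.0877 + 7.2408 = 11.3285 kWh/t

W = 11.3285 kWh/t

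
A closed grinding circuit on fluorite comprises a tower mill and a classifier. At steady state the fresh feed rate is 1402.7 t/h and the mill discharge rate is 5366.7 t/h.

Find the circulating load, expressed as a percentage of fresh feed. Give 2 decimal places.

Mill node: discharge = fresh + recycle.
R = M − F = 5366.7 − 1402.7 = 3964.0 t/h
CL = 100·R/F = 100·3964.0/1402.7 = 282.60 %

CL = 282.60 %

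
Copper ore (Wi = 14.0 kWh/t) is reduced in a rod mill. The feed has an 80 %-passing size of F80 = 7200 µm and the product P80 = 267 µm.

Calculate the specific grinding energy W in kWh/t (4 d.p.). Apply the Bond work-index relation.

W = 10 Wi / √P80 − 10 Wi / √F80
1/√267 = 0.061199;  1/√7200 = 0.011785
W = 10·14.0·(0.061199 − 0.011785) = 6.9179 kWh/t

W = 6.9179 kWh/t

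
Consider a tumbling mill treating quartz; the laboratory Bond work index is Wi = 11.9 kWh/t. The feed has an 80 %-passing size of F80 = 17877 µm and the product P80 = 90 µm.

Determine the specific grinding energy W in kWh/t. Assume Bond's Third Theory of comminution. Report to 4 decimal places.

W = 11.6537 kWh/t

Bond: W = 10·Wi·(1/√P80 − 1/√F80)
1/√90 = 0.105409;  1/√17877 = 0.007479
W = 10·11.9·(0.105409 − 0.007479) = 11.6537 kWh/t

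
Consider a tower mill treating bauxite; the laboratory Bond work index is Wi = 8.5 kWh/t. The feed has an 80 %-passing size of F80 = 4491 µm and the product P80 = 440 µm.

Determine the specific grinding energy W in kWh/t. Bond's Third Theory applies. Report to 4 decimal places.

W = 10·Wi·[P80^(−½) − F80^(−½)]
1/√440 = 0.047673;  1/√4491 = 0.014922
W = 10·8.5·(0.047673 − 0.014922) = 2.7838 kWh/t

W = 2.7838 kWh/t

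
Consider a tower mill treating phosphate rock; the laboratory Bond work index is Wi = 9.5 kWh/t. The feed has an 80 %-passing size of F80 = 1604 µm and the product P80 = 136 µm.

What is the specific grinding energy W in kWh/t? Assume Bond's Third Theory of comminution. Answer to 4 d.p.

W = 10 Wi (P80^-0.5 − F80^-0.5)
1/√136 = 0.085749;  1/√1604 = 0.024969
W = 10·9.5·(0.085749 − 0.024969) = 5.7741 kWh/t

W = 5.7741 kWh/t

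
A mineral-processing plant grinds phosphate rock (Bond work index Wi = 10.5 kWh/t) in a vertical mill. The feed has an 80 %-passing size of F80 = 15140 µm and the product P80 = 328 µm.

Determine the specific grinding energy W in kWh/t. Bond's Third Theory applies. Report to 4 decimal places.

W = 4.9443 kWh/t

Bond: W = 10·Wi·(1/√P80 − 1/√F80)
1/√328 = 0.055216;  1/√15140 = 0.008127
W = 10·10.5·(0.055216 − 0.008127) = 4.9443 kWh/t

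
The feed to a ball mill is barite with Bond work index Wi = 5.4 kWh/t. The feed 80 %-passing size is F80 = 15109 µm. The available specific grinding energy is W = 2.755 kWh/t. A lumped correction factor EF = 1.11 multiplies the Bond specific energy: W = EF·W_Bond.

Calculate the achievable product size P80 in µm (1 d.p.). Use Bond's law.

P80 = 341.7 µm

W = 10·Wi·[P80^(−½) − F80^(−½)]
W_Bond = W / EF = 2.755 / 1.11 = 2.4820 kWh/t
P80^(−½) = W_Bond/(10 Wi) + F80^(−½)
  = 2.4820/(10·5.4) + 1/√15109 = 0.045963 + 0.008135 = 0.054098
P80 = (1/0.054098)² = 18.4849² = 341.69 µm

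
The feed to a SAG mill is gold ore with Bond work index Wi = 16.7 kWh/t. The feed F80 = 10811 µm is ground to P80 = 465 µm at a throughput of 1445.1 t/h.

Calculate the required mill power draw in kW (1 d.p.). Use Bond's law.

W = 10 Wi (1/√P80 − 1/√F80)  [Bond]
W = 10·16.7·(1/√465 − 1/√10811) = 10·16.7·(0.036756) = 6.1383 kWh/t
Mill draw = 6.1383 × 1445.1 = 8870.5 kW

P = 8870.5 kW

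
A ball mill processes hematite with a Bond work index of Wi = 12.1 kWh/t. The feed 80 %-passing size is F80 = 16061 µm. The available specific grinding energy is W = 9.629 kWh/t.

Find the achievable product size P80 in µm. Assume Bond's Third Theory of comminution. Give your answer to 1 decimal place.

P80 = 130.7 µm

W = 10 Wi (1/√P80 − 1/√F80)  [Bond]
⇒ 1/√P80 = W/(10 Wi) + 1/√F80
  = 9.6290/(10·12.1) + 1/√16061 = 0.079579 + 0.007891 = 0.087469
P80 = (1/0.087469)² = 11.4326² = 130.70 µm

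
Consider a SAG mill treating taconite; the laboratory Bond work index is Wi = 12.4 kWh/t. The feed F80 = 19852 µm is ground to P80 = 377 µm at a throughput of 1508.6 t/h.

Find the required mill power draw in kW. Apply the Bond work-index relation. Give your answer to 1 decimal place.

Bond:  W = 10 Wi (1/√P − 1/√F)
W = 10·12.4·(1/√377 − 1/√19852) = 10·12.4·(0.044405) = 5.5063 kWh/t
P_mill = W·ṁ = 5.5063·1508.6 = 8306.7 kW

P = 8306.7 kW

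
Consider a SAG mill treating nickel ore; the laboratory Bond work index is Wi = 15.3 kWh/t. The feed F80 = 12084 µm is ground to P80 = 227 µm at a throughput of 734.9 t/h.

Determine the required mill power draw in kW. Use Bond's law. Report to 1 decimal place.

W = 10 Wi (1/√P80 − 1/√F80)  [Bond]
W = 10·15.3·(1/√227 − 1/√12084) = 10·15.3·(0.057275) = 8.7631 kWh/t
P_mill = W·ṁ = 8.7631·734.9 = 6440.0 kW

P = 6440.0 kW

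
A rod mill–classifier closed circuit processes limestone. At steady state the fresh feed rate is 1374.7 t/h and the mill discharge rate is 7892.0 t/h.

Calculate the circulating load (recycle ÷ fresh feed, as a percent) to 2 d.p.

CL = 474.09 %

Steady state: M = F + R.
R = M − F = 7892.0 − 1374.7 = 6517.3 t/h
CL = 100·R/F = 100·6517.3/1374.7 = 474.09 %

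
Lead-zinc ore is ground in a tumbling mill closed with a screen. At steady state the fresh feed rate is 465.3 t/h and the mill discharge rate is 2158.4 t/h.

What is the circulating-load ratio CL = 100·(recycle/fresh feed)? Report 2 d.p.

CL = 363.87 %

Discharge = new feed + return, hence
R = M − F = 2158.4 − 465.3 = 1693.1 t/h
CL = 100·R/F = 100·1693.1/465.3 = 363.87 %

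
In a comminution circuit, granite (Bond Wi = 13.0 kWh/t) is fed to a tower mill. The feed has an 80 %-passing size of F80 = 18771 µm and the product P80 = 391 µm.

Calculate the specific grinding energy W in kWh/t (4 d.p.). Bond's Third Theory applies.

W = 10·Wi·(P80^(-½) − F80^(-½))
1/√391 = 0.050572;  1/√18771 = 0.007299
W = 10·13.0·(0.050572 − 0.007299) = 5.6255 kWh/t

W = 5.6255 kWh/t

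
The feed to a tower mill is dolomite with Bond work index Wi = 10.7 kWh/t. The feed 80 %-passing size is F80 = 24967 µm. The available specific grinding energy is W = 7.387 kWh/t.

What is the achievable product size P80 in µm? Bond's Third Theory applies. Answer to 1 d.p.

P80 = 176.1 µm

W = 10·Wi·[P80^(−½) − F80^(−½)]
P80^-0.5 = F80^-0.5 + W/(10 Wi)
  = 7.3870/(10·10.7) + 1/√24967 = 0.069037 + 0.006329 = 0.075366
P80 = (1/0.075366)² = 13.2686² = 176.05 µm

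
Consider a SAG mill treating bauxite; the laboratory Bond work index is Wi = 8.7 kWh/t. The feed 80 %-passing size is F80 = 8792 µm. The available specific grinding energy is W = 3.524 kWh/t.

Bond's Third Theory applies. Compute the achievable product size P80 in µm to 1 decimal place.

W_Bond = 10·Wi·(1/√P₈₀ − 1/√F₈₀)
P80^-0.5 = F80^-0.5 + W/(10 Wi)
  = 3.5240/(10·8.7) + 1/√8792 = 0.040506 + 0.010665 = 0.051171
P80 = (1/0.051171)² = 19.5425² = 381.91 µm

P80 = 381.9 µm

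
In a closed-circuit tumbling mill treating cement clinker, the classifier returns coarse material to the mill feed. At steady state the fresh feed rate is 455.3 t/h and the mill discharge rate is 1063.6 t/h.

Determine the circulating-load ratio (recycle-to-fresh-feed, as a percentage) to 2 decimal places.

CL = 133.60 %

Mill node: discharge = fresh + recycle.
R = M − F = 1063.6 − 455.3 = 608.3 t/h
CL = 100·R/F = 100·608.3/455.3 = 133.60 %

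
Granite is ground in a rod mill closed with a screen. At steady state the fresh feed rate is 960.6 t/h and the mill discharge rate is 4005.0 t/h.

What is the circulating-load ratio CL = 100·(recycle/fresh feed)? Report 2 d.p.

CL = 316.93 %

Steady state: M = F + R.
R = M − F = 4005.0 − 960.6 = 3044.4 t/h
CL = 100·R/F = 100·3044.4/960.6 = 316.93 %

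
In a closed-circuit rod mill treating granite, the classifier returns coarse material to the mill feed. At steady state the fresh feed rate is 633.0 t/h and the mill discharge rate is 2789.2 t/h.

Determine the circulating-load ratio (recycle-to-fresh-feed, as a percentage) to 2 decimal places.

CL = 340.63 %

Discharge = new feed + return, hence
R = M − F = 2789.2 − 633.0 = 2156.2 t/h
CL = 100·R/F = 100·2156.2/633.0 = 340.63 %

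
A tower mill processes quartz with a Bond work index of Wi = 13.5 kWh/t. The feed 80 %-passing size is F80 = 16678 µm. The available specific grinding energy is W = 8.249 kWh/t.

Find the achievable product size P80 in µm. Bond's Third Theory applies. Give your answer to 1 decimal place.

P80 = 211.0 µm

W = 10·Wi·(P80^(-½) − F80^(-½))
P80^-0.5 = F80^-0.5 + W/(10 Wi)
  = 8.2490/(10·13.5) + 1/√16678 = 0.061104 + 0.007743 = 0.068847
P80 = (1/0.068847)² = 14.5250² = 210.97 µm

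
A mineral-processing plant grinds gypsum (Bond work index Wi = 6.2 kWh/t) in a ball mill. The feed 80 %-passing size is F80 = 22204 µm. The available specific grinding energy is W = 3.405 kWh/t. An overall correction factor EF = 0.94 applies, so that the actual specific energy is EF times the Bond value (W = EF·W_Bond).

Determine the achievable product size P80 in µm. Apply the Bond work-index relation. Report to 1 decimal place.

W = 10·Wi·[P80^(−½) − F80^(−½)]
W_Bond = W / EF = 3.405 / 0.94 = 3.6223 kWh/t
⇒ 1/√P80 = W_Bond/(10 Wi) + 1/√F80
  = 3.6223/(10·6.2) + 1/√22204 = 0.058425 + 0.006711 = 0.065136
P80 = (1/0.065136)² = 15.3525² = 235.70 µm

P80 = 235.7 µm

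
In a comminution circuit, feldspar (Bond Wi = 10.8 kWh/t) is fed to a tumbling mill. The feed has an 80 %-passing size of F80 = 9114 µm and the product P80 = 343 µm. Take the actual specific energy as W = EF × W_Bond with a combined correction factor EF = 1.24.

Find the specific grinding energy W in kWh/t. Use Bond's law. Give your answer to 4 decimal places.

W = 5.8282 kWh/t

W = 10·Wi·(P80^(-½) − F80^(-½))
1/√343 = 0.053995;  1/√9114 = 0.010475
W = 10·10.8·(0.053995 − 0.010475) = 4.7002 kWh/t
W_actual = 1.24 × 4.7002 = 5.8282 kWh/t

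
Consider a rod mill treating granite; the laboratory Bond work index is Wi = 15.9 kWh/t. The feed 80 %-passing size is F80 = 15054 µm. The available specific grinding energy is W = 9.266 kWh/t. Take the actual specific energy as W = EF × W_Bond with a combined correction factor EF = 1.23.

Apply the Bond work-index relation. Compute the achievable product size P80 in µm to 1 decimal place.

W = 10·Wi·[P80^(−½) − F80^(−½)]
W_Bond = W / EF = 9.266 / 1.23 = 7.5333 kWh/t
P80^-0.5 = F80^-0.5 + W_Bond/(10 Wi)
  = 7.5333/(10·15.9) + 1/√15054 = 0.047379 + 0.008150 = 0.055530
P80 = (1/0.055530)² = 18.0084² = 324.30 µm

P80 = 324.3 µm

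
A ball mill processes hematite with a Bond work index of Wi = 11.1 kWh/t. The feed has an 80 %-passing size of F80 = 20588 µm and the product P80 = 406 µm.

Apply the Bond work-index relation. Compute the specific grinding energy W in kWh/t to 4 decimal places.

W = 4.7352 kWh/t

Bond: W = 10·Wi·(1/√P80 − 1/√F80)
1/√406 = 0.049629;  1/√20588 = 0.006969
W = 10·11.1·(0.049629 − 0.006969) = 4.7352 kWh/t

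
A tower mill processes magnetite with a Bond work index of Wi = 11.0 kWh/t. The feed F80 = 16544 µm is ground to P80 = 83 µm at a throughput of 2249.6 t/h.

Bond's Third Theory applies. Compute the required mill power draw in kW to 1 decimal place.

P = 25237.9 kW

W = 10 Wi (1/√P80 − 1/√F80)  [Bond]
W = 10·11.0·(1/√83 − 1/√16544) = 10·11.0·(0.101990) = 11.2189 kWh/t
P_mill = W·ṁ = 11.2189·2249.6 = 25237.9 kW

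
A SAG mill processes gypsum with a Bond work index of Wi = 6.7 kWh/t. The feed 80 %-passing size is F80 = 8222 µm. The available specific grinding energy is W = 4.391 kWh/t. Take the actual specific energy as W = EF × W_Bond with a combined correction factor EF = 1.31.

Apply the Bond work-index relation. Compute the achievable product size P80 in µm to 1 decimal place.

P80 = 268.2 µm

Bond:  W = 10 Wi (1/√P − 1/√F)
W_Bond = W / EF = 4.391 / 1.31 = 3.3519 kWh/t
⇒ 1/√P80 = W_Bond/(10 Wi) + 1/√F80
  = 3.3519/(10·6.7) + 1/√8222 = 0.050028 + 0.011028 = 0.061057
P80 = (1/0.061057)² = 16.3782² = 268.24 µm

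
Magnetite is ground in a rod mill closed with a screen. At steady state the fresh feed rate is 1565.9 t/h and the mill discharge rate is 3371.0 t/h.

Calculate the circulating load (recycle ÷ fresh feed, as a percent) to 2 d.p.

CL = 115.28 %

Mill node: discharge = fresh + recycle.
R = M − F = 3371.0 − 1565.9 = 1805.1 t/h
CL = 100·R/F = 100·1805.1/1565.9 = 115.28 %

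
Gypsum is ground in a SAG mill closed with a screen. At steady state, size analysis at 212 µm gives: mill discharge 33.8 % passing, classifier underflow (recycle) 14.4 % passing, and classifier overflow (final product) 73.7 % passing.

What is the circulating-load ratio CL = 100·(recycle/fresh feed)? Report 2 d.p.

Mass balance on the −212 µm fraction:
d + r·d = r·u + o → r(d−u) = o−d
r = (73.7 − 33.8)/(33.8 − 14.4) = 39.9/19.4 = 2.0567
CL = 100·r = 205.67 %

CL = 205.67 %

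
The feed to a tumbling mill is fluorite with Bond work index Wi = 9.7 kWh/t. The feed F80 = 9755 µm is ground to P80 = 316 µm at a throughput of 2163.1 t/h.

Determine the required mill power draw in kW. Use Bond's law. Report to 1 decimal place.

Bond: W = 10·Wi·(1/√P80 − 1/√F80)
W = 10·9.7·(1/√316 − 1/√9755) = 10·9.7·(0.046130) = 4.4746 kWh/t
P = W·T = 4.4746·2163.1 = 9678.9 kW

P = 9678.9 kW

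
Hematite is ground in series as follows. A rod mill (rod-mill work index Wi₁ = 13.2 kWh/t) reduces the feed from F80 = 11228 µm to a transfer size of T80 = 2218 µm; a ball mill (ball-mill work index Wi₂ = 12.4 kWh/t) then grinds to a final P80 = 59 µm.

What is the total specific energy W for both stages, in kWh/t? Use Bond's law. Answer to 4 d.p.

W = 10·Wi·(P80^(-½) − F80^(-½))
Stage 1 (11228→2218 µm, Wi₁=13.2): W₁ = 10·13.2·(0.021233 − 0.009437) = 1.5571 kWh/t
Stage 2 (2218→59 µm, Wi₂=12.4): W₂ = 10·12.4·(0.130189 − 0.021233) = 13.5105 kWh/t
W = W₁ + W₂ = 1.5571 + 13.5105 = 15.0676 kWh/t

W = 15.0676 kWh/t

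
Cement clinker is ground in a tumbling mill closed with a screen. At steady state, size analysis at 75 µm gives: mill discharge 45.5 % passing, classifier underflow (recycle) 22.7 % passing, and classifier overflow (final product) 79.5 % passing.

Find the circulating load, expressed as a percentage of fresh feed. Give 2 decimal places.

CL = 149.12 %

Two-product formula at 75 µm:
r = (o − d)/(d − u)
r = (79.5 − 45.5)/(45.5 − 22.7) = 34.0/22.8 = 1.4912
CL = 100·r = 149.12 %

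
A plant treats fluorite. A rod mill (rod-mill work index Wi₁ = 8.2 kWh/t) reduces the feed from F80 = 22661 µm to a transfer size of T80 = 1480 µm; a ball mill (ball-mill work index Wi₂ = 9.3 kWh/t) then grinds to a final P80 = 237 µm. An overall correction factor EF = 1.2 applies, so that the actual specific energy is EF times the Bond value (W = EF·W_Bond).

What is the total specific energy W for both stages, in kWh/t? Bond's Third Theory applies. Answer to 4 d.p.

W = 6.2524 kWh/t

W = 10·Wi·[P80^(−½) − F80^(−½)]
Stage 1 (22661→1480 µm, Wi₁=8.2): W₁ = 10·8.2·(0.025994 − 0.006643) = 1.5868 kWh/t
Stage 2 (1480→237 µm, Wi₂=9.3): W₂ = 10·9.3·(0.064957 − 0.025994) = 3.6236 kWh/t
W = W₁ + W₂ = 1.5868 + 3.6236 = 5.2103 kWh/t
W_actual = 1.2 × 5.2103 = 6.2524 kWh/t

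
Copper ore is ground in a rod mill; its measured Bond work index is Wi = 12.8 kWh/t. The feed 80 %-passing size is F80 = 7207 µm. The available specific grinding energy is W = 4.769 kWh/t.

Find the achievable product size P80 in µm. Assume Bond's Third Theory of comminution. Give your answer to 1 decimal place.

P80 = 415.9 µm

Bond:  W = 10 Wi (1/√P − 1/√F)
1/√P80 = 1/√F80 + W/(10·Wi)
  = 4.7690/(10·12.8) + 1/√7207 = 0.037258 + 0.011779 = 0.049037
P80 = (1/0.049037)² = 20.3927² = 415.86 µm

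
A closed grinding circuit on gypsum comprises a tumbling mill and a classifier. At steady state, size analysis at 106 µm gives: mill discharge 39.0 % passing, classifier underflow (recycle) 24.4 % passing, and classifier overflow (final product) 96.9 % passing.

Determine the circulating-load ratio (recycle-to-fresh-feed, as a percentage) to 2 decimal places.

Let r = R/F. Size balance at 106 µm:
d + r·d = r·u + o → r(d−u) = o−d
r = (96.9 − 39.0)/(39.0 − 24.4) = 57.9/14.6 = 3.9658
CL = 100·r = 396.58 %

CL = 396.58 %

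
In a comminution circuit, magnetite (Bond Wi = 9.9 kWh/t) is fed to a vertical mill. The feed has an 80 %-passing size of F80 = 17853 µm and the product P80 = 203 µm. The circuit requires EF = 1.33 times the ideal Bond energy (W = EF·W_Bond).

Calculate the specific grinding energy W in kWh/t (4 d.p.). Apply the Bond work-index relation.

W = 8.2560 kWh/t

W = 10 Wi (1/√P80 − 1/√F80)  [Bond]
1/√203 = 0.070186;  1/√17853 = 0.007484
W = 10·9.9·(0.070186 − 0.007484) = 6.2075 kWh/t
With EF = 1.33: W = 6.2075·1.33 = 8.2560 kWh/t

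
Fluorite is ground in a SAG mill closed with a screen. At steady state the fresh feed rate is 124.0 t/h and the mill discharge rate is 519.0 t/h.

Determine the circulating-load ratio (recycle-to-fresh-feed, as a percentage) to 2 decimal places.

Discharge = new feed + return, hence
R = M − F = 519.0 − 124.0 = 395.0 t/h
CL = 100·R/F = 100·395.0/124.0 = 318.55 %

CL = 318.55 %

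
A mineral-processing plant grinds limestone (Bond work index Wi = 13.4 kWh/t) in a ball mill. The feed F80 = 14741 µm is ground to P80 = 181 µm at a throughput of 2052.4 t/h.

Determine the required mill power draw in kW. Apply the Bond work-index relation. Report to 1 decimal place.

P = 18177.0 kW

W = 10·Wi·(P80^(-½) − F80^(-½))
W = 10·13.4·(1/√181 − 1/√14741) = 10·13.4·(0.066093) = 8.8565 kWh/t
Power = W × throughput = 8.8565 kWh/t × 2052.4 t/h = 18177.0 kW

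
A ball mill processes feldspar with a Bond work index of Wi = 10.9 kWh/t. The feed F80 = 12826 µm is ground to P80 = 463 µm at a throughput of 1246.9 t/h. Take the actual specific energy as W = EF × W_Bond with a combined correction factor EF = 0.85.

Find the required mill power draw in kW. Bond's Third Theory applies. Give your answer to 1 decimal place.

W_Bond = 10·Wi·(1/√P₈₀ − 1/√F₈₀)
W = 10·10.9·(1/√463 − 1/√12826) = 10·10.9·(0.037644) = 4.1032 kWh/t
W_actual = 0.85 × 4.1032 = 3.4877 kWh/t
P_mill = W·ṁ = 3.4877·1246.9 = 4348.8 kW

P = 4348.8 kW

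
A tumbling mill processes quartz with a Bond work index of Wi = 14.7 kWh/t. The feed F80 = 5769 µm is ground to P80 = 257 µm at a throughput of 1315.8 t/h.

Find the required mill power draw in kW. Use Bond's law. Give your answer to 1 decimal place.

W = 10·Wi·[P80^(−½) − F80^(−½)]
W = 10·14.7·(1/√257 − 1/√5769) = 10·14.7·(0.049212) = 7.2342 kWh/t
P = W·T = 7.2342·1315.8 = 9518.8 kW

P = 9518.8 kW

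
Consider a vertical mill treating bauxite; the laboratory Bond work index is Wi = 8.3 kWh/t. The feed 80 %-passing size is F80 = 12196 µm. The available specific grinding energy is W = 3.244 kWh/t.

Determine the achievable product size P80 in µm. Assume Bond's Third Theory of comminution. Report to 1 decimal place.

P80 = 431.5 µm

W = 10 Wi (P80^-0.5 − F80^-0.5)
1/√P80 = 1/√F80 + W/(10·Wi)
  = 3.2440/(10·8.3) + 1/√12196 = 0.039084 + 0.009055 = 0.048139
P80 = (1/0.048139)² = 20.7730² = 431.52 µm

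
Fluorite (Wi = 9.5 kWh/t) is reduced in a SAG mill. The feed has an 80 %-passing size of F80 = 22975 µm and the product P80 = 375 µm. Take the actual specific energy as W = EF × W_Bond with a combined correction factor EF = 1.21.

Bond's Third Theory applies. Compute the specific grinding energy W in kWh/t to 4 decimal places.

W = 10·Wi·(P80^(-½) − F80^(-½))
1/√375 = 0.051640;  1/√22975 = 0.006597
W = 10·9.5·(0.051640 − 0.006597) = 4.2790 kWh/t
Apply correction: 4.2790 × 1.21 = 5.1776 kWh/t

W = 5.1776 kWh/t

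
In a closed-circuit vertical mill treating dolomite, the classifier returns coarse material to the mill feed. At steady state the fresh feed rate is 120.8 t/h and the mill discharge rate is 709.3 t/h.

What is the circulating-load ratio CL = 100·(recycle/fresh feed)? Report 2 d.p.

Steady state: M = F + R.
R = M − F = 709.3 − 120.8 = 588.5 t/h
CL = 100·R/F = 100·588.5/120.8 = 487.17 %

CL = 487.17 %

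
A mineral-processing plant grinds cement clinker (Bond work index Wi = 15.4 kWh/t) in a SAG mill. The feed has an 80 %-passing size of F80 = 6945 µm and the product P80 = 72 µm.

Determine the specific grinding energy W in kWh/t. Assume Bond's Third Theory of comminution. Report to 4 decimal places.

W_Bond = 10·Wi·(1/√P₈₀ − 1/√F₈₀)
1/√72 = 0.117851;  1/√6945 = 0.012000
W = 10·15.4·(0.117851 − 0.012000) = 16.3011 kWh/t

W = 16.3011 kWh/t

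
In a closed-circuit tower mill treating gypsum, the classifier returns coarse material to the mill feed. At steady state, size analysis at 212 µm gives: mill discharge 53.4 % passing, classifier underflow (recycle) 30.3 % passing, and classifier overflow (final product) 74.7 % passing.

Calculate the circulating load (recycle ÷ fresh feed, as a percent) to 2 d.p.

Classifier node, passing 212 µm:
r = (o − d)/(d − u)
r = (74.7 − 53.4)/(53.4 − 30.3) = 21.3/23.1 = 0.9221
CL = 100·r = 92.21 %

CL = 92.21 %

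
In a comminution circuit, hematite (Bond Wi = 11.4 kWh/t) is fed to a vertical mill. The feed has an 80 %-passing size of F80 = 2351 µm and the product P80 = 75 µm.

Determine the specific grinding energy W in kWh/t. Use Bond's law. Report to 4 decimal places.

Bond:  W = 10 Wi (1/√P − 1/√F)
1/√75 = 0.115470;  1/√2351 = 0.020624
W = 10·11.4·(0.115470 − 0.020624) = 10.8124 kWh/t

W = 10.8124 kWh/t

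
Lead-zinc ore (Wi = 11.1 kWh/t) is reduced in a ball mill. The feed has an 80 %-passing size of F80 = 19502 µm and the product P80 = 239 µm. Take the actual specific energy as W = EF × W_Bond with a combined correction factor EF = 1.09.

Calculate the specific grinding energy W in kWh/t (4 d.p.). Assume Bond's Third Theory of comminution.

W = 6.9598 kWh/t

W = 10·Wi·(P80^(-½) − F80^(-½))
1/√239 = 0.064685;  1/√19502 = 0.007161
W = 10·11.1·(0.064685 − 0.007161) = 6.3851 kWh/t
Apply correction: 6.3851 × 1.09 = 6.9598 kWh/t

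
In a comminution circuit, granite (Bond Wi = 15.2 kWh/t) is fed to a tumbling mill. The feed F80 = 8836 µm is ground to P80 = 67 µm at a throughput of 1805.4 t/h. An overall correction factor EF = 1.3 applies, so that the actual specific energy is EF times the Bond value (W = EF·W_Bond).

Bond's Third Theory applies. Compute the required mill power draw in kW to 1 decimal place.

P = 39788.4 kW

Bond:  W = 10 Wi (1/√P − 1/√F)
W = 10·15.2·(1/√67 − 1/√8836) = 10·15.2·(0.111531) = 16.9527 kWh/t
Apply correction: 16.9527 × 1.3 = 22.0386 kWh/t
Power = W × throughput = 22.0386 kWh/t × 1805.4 t/h = 39788.4 kW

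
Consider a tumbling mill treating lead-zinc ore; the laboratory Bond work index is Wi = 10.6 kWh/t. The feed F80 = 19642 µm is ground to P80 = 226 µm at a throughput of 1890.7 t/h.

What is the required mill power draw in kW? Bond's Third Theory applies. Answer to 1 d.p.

P = 11901.4 kW

W = 10·Wi·(P80^(-½) − F80^(-½))
W = 10·10.6·(1/√226 − 1/√19642) = 10·10.6·(0.059384) = 6.2947 kWh/t
Power = W × throughput = 6.2947 kWh/t × 1890.7 t/h = 11901.4 kW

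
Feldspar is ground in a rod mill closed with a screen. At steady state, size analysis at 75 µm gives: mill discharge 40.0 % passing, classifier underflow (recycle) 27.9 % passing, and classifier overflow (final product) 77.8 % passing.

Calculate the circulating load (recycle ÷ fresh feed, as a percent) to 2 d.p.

Balance %-passing 75 µm (r = R/F):
(1+r)·d = r·u + o ⇒ r = (o−d)/(d−u)
r = (77.8 − 40.0)/(40.0 − 27.9) = 37.8/12.1 = 3.1240
CL = 100·r = 312.40 %

CL = 312.40 %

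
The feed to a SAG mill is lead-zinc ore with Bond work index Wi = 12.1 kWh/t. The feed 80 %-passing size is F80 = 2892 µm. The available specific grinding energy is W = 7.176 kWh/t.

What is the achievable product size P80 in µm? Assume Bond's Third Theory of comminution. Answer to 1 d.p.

W = 10 Wi / √P80 − 10 Wi / √F80
P80^(−½) = W/(10 Wi) + F80^(−½)
  = 7.1760/(10·12.1) + 1/√2892 = 0.059306 + 0.018595 = 0.077901
P80 = (1/0.077901)² = 12.8368² = 164.78 µm

P80 = 164.8 µm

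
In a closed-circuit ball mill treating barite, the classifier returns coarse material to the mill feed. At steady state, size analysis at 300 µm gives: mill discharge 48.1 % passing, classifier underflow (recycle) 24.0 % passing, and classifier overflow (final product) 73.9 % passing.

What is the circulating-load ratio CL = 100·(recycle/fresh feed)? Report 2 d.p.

Balance %-passing 300 µm (r = R/F):
(1+r)d = ru + o → r = (o−d)/(d−u)
r = (73.9 − 48.1)/(48.1 − 24.0) = 25.8/24.1 = 1.0705
CL = 100·r = 107.05 %

CL = 107.05 %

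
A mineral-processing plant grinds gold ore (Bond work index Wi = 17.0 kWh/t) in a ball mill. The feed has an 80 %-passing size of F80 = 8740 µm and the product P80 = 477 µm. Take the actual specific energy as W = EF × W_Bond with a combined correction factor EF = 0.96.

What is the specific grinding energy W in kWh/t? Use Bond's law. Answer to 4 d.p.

W_Bond = 10·Wi·(1/√P₈₀ − 1/√F₈₀)
1/√477 = 0.045787;  1/√8740 = 0.010697
W = 10·17.0·(0.045787 − 0.010697) = 5.9653 kWh/t
With EF = 0.96: W = 5.9653·0.96 = 5.7267 kWh/t

W = 5.7267 kWh/t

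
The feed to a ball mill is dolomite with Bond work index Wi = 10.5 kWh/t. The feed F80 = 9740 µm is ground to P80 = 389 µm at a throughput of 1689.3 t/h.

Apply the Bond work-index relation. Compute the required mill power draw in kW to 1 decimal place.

W = 10 Wi (P80^-0.5 − F80^-0.5)
W = 10·10.5·(1/√389 − 1/√9740) = 10·10.5·(0.040569) = 4.2598 kWh/t
P = W·T = 4.2598·1689.3 = 7196.1 kW

P = 7196.1 kW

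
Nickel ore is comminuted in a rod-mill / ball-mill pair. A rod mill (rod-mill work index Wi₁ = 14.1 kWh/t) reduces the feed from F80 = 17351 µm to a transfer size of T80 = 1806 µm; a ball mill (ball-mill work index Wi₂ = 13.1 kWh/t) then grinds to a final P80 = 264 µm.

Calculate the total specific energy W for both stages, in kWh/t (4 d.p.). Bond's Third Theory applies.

W = 7.2274 kWh/t

Bond:  W = 10 Wi (1/√P − 1/√F)
Stage 1 (17351→1806 µm, Wi₁=14.1): W₁ = 10·14.1·(0.023531 − 0.007592) = 2.2475 kWh/t
Stage 2 (1806→264 µm, Wi₂=13.1): W₂ = 10·13.1·(0.061546 − 0.023531) = 4.9799 kWh/t
W = W₁ + W₂ = 2.2475 + 4.9799 = 7.2274 kWh/t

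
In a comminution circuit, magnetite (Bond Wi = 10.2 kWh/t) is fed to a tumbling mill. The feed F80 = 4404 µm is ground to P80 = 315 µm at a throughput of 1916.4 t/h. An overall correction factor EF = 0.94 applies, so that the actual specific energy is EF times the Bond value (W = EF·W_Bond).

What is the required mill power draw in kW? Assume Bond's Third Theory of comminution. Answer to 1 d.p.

W = 10 Wi / √P80 − 10 Wi / √F80
W = 10·10.2·(1/√315 − 1/√4404) = 10·10.2·(0.041275) = 4.2100 kWh/t
Corrected W = EF·W_Bond = 0.94·4.2100 = 3.9574 kWh/t
Mill draw = 3.9574 × 1916.4 = 7584.0 kW

P = 7584.0 kW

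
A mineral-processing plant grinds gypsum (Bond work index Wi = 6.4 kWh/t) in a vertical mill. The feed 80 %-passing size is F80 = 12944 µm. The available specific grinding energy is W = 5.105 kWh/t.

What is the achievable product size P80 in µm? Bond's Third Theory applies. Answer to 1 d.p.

W_Bond = 10·Wi·(1/√P₈₀ − 1/√F₈₀)
P80^(−½) = W/(10 Wi) + F80^(−½)
  = 5.1050/(10·6.4) + 1/√12944 = 0.079766 + 0.008790 = 0.088555
P80 = (1/0.088555)² = 11.2924² = 127.52 µm

P80 = 127.5 µm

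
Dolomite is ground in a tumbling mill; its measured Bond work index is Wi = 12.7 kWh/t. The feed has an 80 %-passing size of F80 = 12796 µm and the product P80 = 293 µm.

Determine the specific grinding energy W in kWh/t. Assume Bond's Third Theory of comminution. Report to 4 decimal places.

W = 10 Wi (1/√P80 − 1/√F80)  [Bond]
1/√293 = 0.058421;  1/√12796 = 0.008840
W = 10·12.7·(0.058421 − 0.008840) = 6.2967 kWh/t

W = 6.2967 kWh/t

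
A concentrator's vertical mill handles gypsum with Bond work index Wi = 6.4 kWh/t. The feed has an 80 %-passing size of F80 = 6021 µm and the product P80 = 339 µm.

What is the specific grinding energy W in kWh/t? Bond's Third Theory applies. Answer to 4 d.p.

W = 10 Wi / √P80 − 10 Wi / √F80
1/√339 = 0.054313;  1/√6021 = 0.012887
W = 10·6.4·(0.054313 − 0.012887) = 2.6512 kWh/t

W = 2.6512 kWh/t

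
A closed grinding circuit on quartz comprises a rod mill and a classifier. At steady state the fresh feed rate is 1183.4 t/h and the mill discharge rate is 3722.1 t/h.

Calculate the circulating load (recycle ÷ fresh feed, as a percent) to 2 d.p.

CL = 214.53 %

Discharge = new feed + return, hence
R = M − F = 3722.1 − 1183.4 = 2538.7 t/h
CL = 100·R/F = 100·2538.7/1183.4 = 214.53 %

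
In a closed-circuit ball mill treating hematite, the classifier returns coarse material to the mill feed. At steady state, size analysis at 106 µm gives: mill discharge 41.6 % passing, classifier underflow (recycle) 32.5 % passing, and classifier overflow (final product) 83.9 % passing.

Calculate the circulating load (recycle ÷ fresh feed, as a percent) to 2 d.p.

Two-product formula at 106 µm:
Fd + Rd = Ru + Fo ⇒ R/F = (o−d)/(d−u)
r = (83.9 − 41.6)/(41.6 − 32.5) = 42.3/9.1 = 4.6484
CL = 100·r = 464.84 %

CL = 464.84 %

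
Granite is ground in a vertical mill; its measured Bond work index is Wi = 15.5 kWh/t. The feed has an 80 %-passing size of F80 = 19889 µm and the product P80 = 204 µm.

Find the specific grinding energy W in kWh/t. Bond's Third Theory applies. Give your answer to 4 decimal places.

W = 10·Wi·(P80^(-½) − F80^(-½))
1/√204 = 0.070014;  1/√19889 = 0.007091
W = 10·15.5·(0.070014 − 0.007091) = 9.7531 kWh/t

W = 9.7531 kWh/t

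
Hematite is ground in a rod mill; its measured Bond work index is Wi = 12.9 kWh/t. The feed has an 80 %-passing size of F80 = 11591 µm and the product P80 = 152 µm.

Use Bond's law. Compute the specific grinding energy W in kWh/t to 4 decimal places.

W = 9.2651 kWh/t

W = 10 Wi / √P80 − 10 Wi / √F80
1/√152 = 0.081111;  1/√11591 = 0.009288
W = 10·12.9·(0.081111 − 0.009288) = 9.2651 kWh/t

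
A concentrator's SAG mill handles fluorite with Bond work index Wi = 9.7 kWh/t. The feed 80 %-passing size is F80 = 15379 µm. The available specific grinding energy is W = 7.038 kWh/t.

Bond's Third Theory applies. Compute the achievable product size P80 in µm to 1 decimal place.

P80 = 153.9 µm

W = 10 Wi / √P80 − 10 Wi / √F80
⇒ 1/√P80 = W/(10·Wi) + 1/√F80
  = 7.0380/(10·9.7) + 1/√15379 = 0.072557 + 0.008064 = 0.080620
P80 = (1/0.080620)² = 12.4038² = 153.85 µm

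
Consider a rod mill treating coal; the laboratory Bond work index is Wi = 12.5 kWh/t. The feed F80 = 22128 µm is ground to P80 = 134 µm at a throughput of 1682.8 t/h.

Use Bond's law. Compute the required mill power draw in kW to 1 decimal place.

P = 16757.4 kW

Bond: W = 10·Wi·(1/√P80 − 1/√F80)
W = 10·12.5·(1/√134 − 1/√22128) = 10·12.5·(0.079664) = 9.9580 kWh/t
P_mill = W·ṁ = 9.9580·1682.8 = 16757.4 kW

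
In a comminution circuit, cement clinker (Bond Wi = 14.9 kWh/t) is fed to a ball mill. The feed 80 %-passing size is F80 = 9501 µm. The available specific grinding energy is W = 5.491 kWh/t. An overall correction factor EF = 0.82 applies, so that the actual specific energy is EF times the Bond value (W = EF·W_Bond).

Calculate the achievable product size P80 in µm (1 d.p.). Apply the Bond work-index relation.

Bond: W = 10·Wi·(1/√P80 − 1/√F80)
W_Bond = W / EF = 5.491 / 0.82 = 6.6963 kWh/t
P80^-0.5 = F80^-0.5 + W_Bond/(10 Wi)
  = 6.6963/(10·14.9) + 1/√9501 = 0.044942 + 0.010259 = 0.055201
P80 = (1/0.055201)² = 18.1156² = 328.17 µm

P80 = 328.2 µm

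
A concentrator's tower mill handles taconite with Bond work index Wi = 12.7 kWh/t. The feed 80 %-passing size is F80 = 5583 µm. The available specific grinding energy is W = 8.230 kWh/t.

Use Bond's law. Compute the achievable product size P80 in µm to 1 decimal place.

Bond: W = 10·Wi·(1/√P80 − 1/√F80)
P80^(−½) = W/(10 Wi) + F80^(−½)
  = 8.2300/(10·12.7) + 1/√5583 = 0.064803 + 0.013383 = 0.078187
P80 = (1/0.078187)² = 12.7899² = 163.58 µm

P80 = 163.6 µm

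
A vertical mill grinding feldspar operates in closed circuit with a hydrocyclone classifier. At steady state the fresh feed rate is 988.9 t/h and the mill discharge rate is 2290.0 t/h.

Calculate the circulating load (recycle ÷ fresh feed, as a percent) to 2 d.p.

CL = 131.57 %

Steady state: M = F + R.
R = M − F = 2290.0 − 988.9 = 1301.1 t/h
CL = 100·R/F = 100·1301.1/988.9 = 131.57 %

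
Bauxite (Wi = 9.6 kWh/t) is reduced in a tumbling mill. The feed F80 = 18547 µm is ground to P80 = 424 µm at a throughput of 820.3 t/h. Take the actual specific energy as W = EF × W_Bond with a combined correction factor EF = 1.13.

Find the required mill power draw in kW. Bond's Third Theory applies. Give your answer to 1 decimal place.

P = 3668.1 kW

W = 10 Wi / √P80 − 10 Wi / √F80
W = 10·9.6·(1/√424 − 1/√18547) = 10·9.6·(0.041221) = 3.9573 kWh/t
W_actual = 1.13 × 3.9573 = 4.4717 kWh/t
Mill draw = 4.4717 × 820.3 = 3668.1 kW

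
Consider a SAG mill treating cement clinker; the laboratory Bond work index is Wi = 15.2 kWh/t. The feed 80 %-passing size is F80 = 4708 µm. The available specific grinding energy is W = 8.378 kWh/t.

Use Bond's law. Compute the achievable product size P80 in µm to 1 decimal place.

W = 10 Wi / √P80 − 10 Wi / √F80
⇒ 1/√P80 = W/(10·Wi) + 1/√F80
  = 8.3780/(10·15.2) + 1/√4708 = 0.055118 + 0.014574 = 0.069693
P80 = (1/0.069693)² = 14.3487² = 205.89 µm

P80 = 205.9 µm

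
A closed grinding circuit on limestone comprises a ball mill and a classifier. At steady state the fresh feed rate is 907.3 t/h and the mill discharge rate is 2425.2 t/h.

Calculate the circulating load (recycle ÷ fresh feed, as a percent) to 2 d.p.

Steady state: M = F + R.
R = M − F = 2425.2 − 907.3 = 1517.9 t/h
CL = 100·R/F = 100·1517.9/907.3 = 167.30 %

CL = 167.30 %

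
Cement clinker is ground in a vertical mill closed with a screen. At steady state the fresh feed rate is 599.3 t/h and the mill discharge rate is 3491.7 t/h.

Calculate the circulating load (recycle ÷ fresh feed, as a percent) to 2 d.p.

Steady state: M = F + R.
R = M − F = 3491.7 − 599.3 = 2892.4 t/h
CL = 100·R/F = 100·2892.4/599.3 = 482.63 %

CL = 482.63 %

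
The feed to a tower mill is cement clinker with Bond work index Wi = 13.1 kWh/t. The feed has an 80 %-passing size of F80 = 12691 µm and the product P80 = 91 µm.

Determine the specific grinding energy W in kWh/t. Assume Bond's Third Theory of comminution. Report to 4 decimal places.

W = 12.5697 kWh/t

W = 10·Wi·[P80^(−½) − F80^(−½)]
1/√91 = 0.104828;  1/√12691 = 0.008877
W = 10·13.1·(0.104828 − 0.008877) = 12.5697 kWh/t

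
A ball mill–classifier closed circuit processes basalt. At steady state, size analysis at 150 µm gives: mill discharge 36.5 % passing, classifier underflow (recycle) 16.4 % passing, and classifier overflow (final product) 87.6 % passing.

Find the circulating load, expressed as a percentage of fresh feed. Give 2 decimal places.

CL = 254.23 %

Mass balance on the −150 µm fraction:
Fd + Rd = Ru + Fo ⇒ R/F = (o−d)/(d−u)
r = (87.6 − 36.5)/(36.5 − 16.4) = 51.1/20.1 = 2.5423
CL = 100·r = 254.23 %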